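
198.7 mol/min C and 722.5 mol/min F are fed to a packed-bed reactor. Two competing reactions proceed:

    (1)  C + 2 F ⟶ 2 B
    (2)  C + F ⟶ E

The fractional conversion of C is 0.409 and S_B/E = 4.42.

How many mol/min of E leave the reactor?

25.3 mol/min

Conversion of C: C consumed = 0.409 × 198.7 = 81.27 mol/min = 1ξ₁ + 1ξ₂.
Selectivity: 2ξ₁ / (1ξ₂) = 4.42 → ξ₁ = 2.21 ξ₂.
Substitute: (1·2.21 + 1) ξ₂ = 81.27 → ξ₂ = 25.32 mol/min, ξ₁ = 55.95 mol/min.
Outlet amounts (n = n₀ + Σ ν·ξ):
  C: 198.7 − 1(55.95) − 1(25.32) = 117.4
  F: 722.5 − 2(55.95) − 1(25.32) = 585.3
  B: 0 + 2(55.95) = 111.9
  E: 0 + 1(25.32) = 25.32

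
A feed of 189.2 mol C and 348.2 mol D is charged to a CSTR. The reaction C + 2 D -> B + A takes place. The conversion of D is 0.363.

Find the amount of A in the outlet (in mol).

63.2 mol

D reacted = 0.363 × 348.2 = 126.4 mol; ν_D = −2, so ξ = 126.4/2 = 63.2 mol.
Outlet amounts (n = n₀ + ν ξ):
  C: 189.2 − 1(63.2) = 126
  D: 348.2 − 2(63.2) = 221.8
  B: 0 + 1(63.2) = 63.2
  A: 0 + 1(63.2) = 63.2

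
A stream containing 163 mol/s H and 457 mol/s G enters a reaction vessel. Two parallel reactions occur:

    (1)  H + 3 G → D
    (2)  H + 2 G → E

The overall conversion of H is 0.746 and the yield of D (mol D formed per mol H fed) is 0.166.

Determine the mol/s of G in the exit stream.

Yield of D: 1ξ₁ / 163 = 0.166 → ξ₁ = 27.06 mol/s.
Conversion of H: 1ξ₁ + 1ξ₂ = 0.746 × 163 = 121.6 → ξ₂ = 94.54 mol/s.
Outlet amounts (n = n₀ + Σ ν·ξ):
  H: 163 − 1(27.06) − 1(94.54) = 41.4
  G: 457 − 3(27.06) − 2(94.54) = 186.7
  D: 0 + 1(27.06) = 27.06
  E: 0 + 1(94.54) = 94.54

187 mol/s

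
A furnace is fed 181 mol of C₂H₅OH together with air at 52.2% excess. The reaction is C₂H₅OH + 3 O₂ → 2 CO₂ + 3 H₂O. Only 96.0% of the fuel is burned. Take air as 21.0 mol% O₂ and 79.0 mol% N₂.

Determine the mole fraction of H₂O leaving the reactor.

Stoichiometric O₂ = 3 × 181 = 543 mol; O₂ fed = 543 × 1.522 = 826.4 mol.
N₂ fed = 826.4 × 79/21 = 3109 mol.
Fuel reacted = 0.96 × 181 → ξ = 173.8 mol.
Outlet (n = n₀ + ν ξ):
  C₂H₅OH: 181 − 1(173.8) = 7.24
  O₂: 826.4 − 3(173.8) = 305.2
  N₂: 3109 (inert)
  CO₂: 0 + 2(173.8) = 347.5
  H₂O: 0 + 3(173.8) = 521.3
Total out = 4290 mol; y_H₂O = 521.3 / 4290 = 0.1215.

0.122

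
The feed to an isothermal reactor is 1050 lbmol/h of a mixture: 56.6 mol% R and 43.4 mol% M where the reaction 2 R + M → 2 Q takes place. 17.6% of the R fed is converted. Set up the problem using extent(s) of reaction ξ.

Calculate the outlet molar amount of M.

R reacted = 0.176 × 594.3 = 104.6 lbmol/h; ν_R = −2, so ξ = 104.6/2 = 52.3 lbmol/h.
Outlet amounts (n = n₀ + ν ξ):
  R: 594.3 − 2(52.3) = 489.7
  M: 455.7 − 1(52.3) = 403.4
  Q: 0 + 2(52.3) = 104.6

403 lbmol/h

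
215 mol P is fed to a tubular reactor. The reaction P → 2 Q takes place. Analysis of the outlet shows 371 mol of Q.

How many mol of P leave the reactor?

29.5 mol

For Q: n = n₀ + 2ξ → 371 = 0 + 2ξ, giving ξ = 185.5 mol.
Outlet amounts (n = n₀ + ν ξ):
  P: 215 − 1(185.5) = 29.5
  Q: 0 + 2(185.5) = 371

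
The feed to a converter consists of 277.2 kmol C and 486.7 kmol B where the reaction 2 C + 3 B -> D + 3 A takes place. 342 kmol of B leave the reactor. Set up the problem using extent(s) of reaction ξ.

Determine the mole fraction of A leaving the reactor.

For B: n = n₀ − 3ξ → 342 = 486.7 − 3ξ, giving ξ = 48.23 kmol.
Outlet amounts (n = n₀ + ν ξ):
  C: 277.2 − 2(48.23) = 180.7
  B: 486.7 − 3(48.23) = 342
  D: 0 + 1(48.23) = 48.23
  A: 0 + 3(48.23) = 144.7
Total out = 715.7 kmol; y_A = 144.7 / 715.7 = 0.2022.

0.202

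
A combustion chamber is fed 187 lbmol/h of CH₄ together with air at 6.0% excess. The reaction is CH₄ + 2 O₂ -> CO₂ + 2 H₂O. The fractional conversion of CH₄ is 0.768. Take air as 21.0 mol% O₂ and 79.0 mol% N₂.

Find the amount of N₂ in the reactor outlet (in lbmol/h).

Stoichiometric O₂ = 2 × 187 = 374 lbmol/h; O₂ fed = 374 × 1.060 = 396.4 lbmol/h.
N₂ fed = 396.4 × 79/21 = 1491 lbmol/h.
Fuel reacted = 0.768 × 187 → ξ = 143.6 lbmol/h.
Outlet (n = n₀ + ν ξ):
  CH₄: 187 − 1(143.6) = 43.38
  O₂: 396.4 − 2(143.6) = 109.2
  N₂: 1491 (inert)
  CO₂: 0 + 1(143.6) = 143.6
  H₂O: 0 + 2(143.6) = 287.2

1490 lbmol/h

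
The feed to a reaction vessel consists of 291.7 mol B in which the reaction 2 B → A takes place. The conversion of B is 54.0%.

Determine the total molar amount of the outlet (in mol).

213 mol

B reacted = 0.54 × 291.7 = 157.5 mol; ν_B = −2, so ξ = 157.5/2 = 78.76 mol.
Outlet amounts (n = n₀ + ν ξ):
  B: 291.7 − 2(78.76) = 134.2
  A: 0 + 1(78.76) = 78.76
Total out = 134.2 + 78.76 = 212.9 mol.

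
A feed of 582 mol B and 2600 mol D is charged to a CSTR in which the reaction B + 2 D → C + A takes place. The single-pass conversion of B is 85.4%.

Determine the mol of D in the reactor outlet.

B reacted = 0.854 × 582 = 497 mol; ν_B = −1, so ξ = 497/1 = 497 mol.
Outlet amounts (n = n₀ + ν ξ):
  B: 582 − 1(497) = 84.97
  D: 2600 − 2(497) = 1606
  C: 0 + 1(497) = 497
  A: 0 + 1(497) = 497

1610 mol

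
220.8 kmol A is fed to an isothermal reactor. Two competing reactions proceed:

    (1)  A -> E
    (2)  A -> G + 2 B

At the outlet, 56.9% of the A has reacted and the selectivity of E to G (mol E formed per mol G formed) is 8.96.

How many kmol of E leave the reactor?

Conversion of A: A consumed = 0.569 × 220.8 = 125.6 kmol = 1ξ₁ + 1ξ₂.
Selectivity: 1ξ₁ / (1ξ₂) = 8.96 → ξ₁ = 8.96 ξ₂.
Substitute: (1·8.96 + 1) ξ₂ = 125.6 → ξ₂ = 12.61 kmol, ξ₁ = 113 kmol.
Outlet amounts (n = n₀ + Σ ν·ξ):
  A: 220.8 − 1(113) − 1(12.61) = 95.16
  E: 0 + 1(113) = 113
  G: 0 + 1(12.61) = 12.61
  B: 0 + 2(12.61) = 25.23

113 kmol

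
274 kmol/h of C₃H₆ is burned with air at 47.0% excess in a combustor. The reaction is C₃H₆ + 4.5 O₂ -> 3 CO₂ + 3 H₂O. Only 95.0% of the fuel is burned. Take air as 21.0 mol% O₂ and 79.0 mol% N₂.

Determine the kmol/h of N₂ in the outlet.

6820 kmol/h

Stoichiometric O₂ = 4.5 × 274 = 1233 kmol/h; O₂ fed = 1233 × 1.470 = 1813 kmol/h.
N₂ fed = 1813 × 79/21 = 6818 kmol/h.
Fuel reacted = 0.95 × 274 → ξ = 260.3 kmol/h.
Outlet (n = n₀ + ν ξ):
  C₃H₆: 274 − 1(260.3) = 13.7
  O₂: 1813 − 4.5(260.3) = 641.2
  N₂: 6818 (inert)
  CO₂: 0 + 3(260.3) = 780.9
  H₂O: 0 + 3(260.3) = 780.9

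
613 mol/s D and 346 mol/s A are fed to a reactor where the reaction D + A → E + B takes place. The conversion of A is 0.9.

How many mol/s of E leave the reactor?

311 mol/s

A reacted = 0.9 × 346 = 311.4 mol/s; ν_A = −1, so ξ = 311.4/1 = 311.4 mol/s.
Outlet amounts (n = n₀ + ν ξ):
  D: 613 − 1(311.4) = 301.6
  A: 346 − 1(311.4) = 34.6
  E: 0 + 1(311.4) = 311.4
  B: 0 + 1(311.4) = 311.4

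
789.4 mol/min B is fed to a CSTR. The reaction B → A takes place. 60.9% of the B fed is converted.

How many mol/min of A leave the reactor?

481 mol/min

B reacted = 0.609 × 789.4 = 480.7 mol/min; ν_B = −1, so ξ = 480.7/1 = 480.7 mol/min.
Outlet amounts (n = n₀ + ν ξ):
  B: 789.4 − 1(480.7) = 308.7
  A: 0 + 1(480.7) = 480.7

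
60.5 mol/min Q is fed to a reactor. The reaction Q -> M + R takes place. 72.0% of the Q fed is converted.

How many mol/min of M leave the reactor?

Q reacted = 0.72 × 60.5 = 43.56 mol/min; ν_Q = −1, so ξ = 43.56/1 = 43.56 mol/min.
Outlet amounts (n = n₀ + ν ξ):
  Q: 60.5 − 1(43.56) = 16.94
  M: 0 + 1(43.56) = 43.56
  R: 0 + 1(43.56) = 43.56

43.6 mol/min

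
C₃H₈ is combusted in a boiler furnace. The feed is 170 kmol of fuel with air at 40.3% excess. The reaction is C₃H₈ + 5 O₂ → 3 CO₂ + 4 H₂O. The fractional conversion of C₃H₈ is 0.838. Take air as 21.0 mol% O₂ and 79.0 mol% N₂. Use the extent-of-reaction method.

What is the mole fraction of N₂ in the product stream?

Stoichiometric O₂ = 5 × 170 = 850 kmol; O₂ fed = 850 × 1.403 = 1193 kmol.
N₂ fed = 1193 × 79/21 = 4486 kmol.
Fuel reacted = 0.838 × 170 → ξ = 142.5 kmol.
Outlet (n = n₀ + ν ξ):
  C₃H₈: 170 − 1(142.5) = 27.54
  O₂: 1193 − 5(142.5) = 480.2
  N₂: 4486 (inert)
  CO₂: 0 + 3(142.5) = 427.4
  H₂O: 0 + 4(142.5) = 569.8
Total out = 5991 kmol; y_N₂ = 4486 / 5991 = 0.7488.

0.749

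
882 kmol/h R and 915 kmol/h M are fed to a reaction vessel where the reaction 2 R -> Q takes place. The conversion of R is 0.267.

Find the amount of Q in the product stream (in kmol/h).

118 kmol/h

R reacted = 0.267 × 882 = 235.5 kmol/h; ν_R = −2, so ξ = 235.5/2 = 117.7 kmol/h.
Outlet amounts (n = n₀ + ν ξ):
  R: 882 − 2(117.7) = 646.5
  Q: 0 + 1(117.7) = 117.7
  M: 915 (inert)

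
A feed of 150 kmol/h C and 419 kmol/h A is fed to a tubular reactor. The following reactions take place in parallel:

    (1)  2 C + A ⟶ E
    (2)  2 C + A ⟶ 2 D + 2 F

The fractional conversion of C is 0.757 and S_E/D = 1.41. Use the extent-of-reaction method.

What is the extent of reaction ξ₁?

ξ₁ = 41.9 kmol/h

Conversion of C: C consumed = 0.757 × 150 = 113.5 kmol/h = 2ξ₁ + 2ξ₂.
Selectivity: 1ξ₁ / (2ξ₂) = 1.41 → ξ₁ = 2.82 ξ₂.
Substitute: (2·2.82 + 2) ξ₂ = 113.5 → ξ₂ = 14.86 kmol/h, ξ₁ = 41.91 kmol/h.
Outlet amounts (n = n₀ + Σ ν·ξ):
  C: 150 − 2(41.91) − 2(14.86) = 36.45
  A: 419 − 1(41.91) − 1(14.86) = 362.2
  E: 0 + 1(41.91) = 41.91
  D: 0 + 2(14.86) = 29.73
  F: 0 + 2(14.86) = 29.73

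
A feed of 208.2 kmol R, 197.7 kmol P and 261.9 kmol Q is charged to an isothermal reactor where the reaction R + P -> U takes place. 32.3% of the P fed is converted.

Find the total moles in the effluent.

P reacted = 0.323 × 197.7 = 63.86 kmol; ν_P = −1, so ξ = 63.86/1 = 63.86 kmol.
Outlet amounts (n = n₀ + ν ξ):
  R: 208.2 − 1(63.86) = 144.3
  P: 197.7 − 1(63.86) = 133.8
  U: 0 + 1(63.86) = 63.86
  Q: 261.9 (inert)
Total out = 144.3 + 133.8 + 63.86 + 261.9 = 603.9 kmol.

604 kmol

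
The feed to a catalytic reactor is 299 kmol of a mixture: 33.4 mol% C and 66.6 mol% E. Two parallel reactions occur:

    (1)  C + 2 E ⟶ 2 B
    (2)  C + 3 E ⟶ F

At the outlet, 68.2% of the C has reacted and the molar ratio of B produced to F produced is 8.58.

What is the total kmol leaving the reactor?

Conversion of C: C consumed = 0.682 × 99.87 = 68.11 kmol = 1ξ₁ + 1ξ₂.
Selectivity: 2ξ₁ / (1ξ₂) = 8.58 → ξ₁ = 4.29 ξ₂.
Substitute: (1·4.29 + 1) ξ₂ = 68.11 → ξ₂ = 12.87 kmol, ξ₁ = 55.23 kmol.
Outlet amounts (n = n₀ + Σ ν·ξ):
  C: 99.87 − 1(55.23) − 1(12.87) = 31.76
  E: 199.1 − 2(55.23) − 3(12.87) = 50.04
  B: 0 + 2(55.23) = 110.5
  F: 0 + 1(12.87) = 12.87
Total out = 31.76 + 50.04 + 110.5 + 12.87 = 205.1 kmol.

205 kmol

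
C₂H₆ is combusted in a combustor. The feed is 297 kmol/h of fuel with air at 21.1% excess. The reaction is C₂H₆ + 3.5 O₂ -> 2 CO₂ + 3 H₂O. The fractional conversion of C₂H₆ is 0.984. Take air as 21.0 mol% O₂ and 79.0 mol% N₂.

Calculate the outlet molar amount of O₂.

Stoichiometric O₂ = 3.5 × 297 = 1040 kmol/h; O₂ fed = 1040 × 1.211 = 1259 kmol/h.
N₂ fed = 1259 × 79/21 = 4736 kmol/h.
Fuel reacted = 0.984 × 297 → ξ = 292.2 kmol/h.
Outlet (n = n₀ + ν ξ):
  C₂H₆: 297 − 1(292.2) = 4.752
  O₂: 1259 − 3.5(292.2) = 236
  N₂: 4736 (inert)
  CO₂: 0 + 2(292.2) = 584.5
  H₂O: 0 + 3(292.2) = 876.7

236 kmol/h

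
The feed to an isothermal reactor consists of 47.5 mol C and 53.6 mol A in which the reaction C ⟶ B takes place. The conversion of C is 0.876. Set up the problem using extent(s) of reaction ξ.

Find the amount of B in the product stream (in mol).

41.6 mol

C reacted = 0.876 × 47.5 = 41.61 mol; ν_C = −1, so ξ = 41.61/1 = 41.61 mol.
Outlet amounts (n = n₀ + ν ξ):
  C: 47.5 − 1(41.61) = 5.89
  B: 0 + 1(41.61) = 41.61
  A: 53.6 (inert)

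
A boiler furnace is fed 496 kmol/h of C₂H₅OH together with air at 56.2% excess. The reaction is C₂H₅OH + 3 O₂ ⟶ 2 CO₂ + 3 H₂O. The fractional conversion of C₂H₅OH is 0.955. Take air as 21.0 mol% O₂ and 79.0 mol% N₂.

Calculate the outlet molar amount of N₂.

8740 kmol/h

Stoichiometric O₂ = 3 × 496 = 1488 kmol/h; O₂ fed = 1488 × 1.562 = 2324 kmol/h.
N₂ fed = 2324 × 79/21 = 8744 kmol/h.
Fuel reacted = 0.955 × 496 → ξ = 473.7 kmol/h.
Outlet (n = n₀ + ν ξ):
  C₂H₅OH: 496 − 1(473.7) = 22.32
  O₂: 2324 − 3(473.7) = 903.2
  N₂: 8744 (inert)
  CO₂: 0 + 2(473.7) = 947.4
  H₂O: 0 + 3(473.7) = 1421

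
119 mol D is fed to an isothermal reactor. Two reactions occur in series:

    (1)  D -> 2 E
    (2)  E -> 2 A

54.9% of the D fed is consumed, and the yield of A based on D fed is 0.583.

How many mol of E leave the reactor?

Conversion of D: D consumed = 1ξ₁ = 0.549 × 119 → ξ₁ = 65.33 mol.
Yield of A: 2ξ₂ / 119 = 0.583 → ξ₂ = 34.69 mol.
Outlet amounts (n = n₀ + Σ ν·ξ):
  D: 119 − 1(65.33) = 53.67
  E: 0 + 2(65.33) − 1(34.69) = 95.97
  A: 0 + 2(34.69) = 69.38

96 mol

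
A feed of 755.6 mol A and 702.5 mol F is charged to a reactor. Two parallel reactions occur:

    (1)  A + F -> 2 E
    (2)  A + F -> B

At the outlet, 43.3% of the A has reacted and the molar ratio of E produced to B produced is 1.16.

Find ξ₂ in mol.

Conversion of A: A consumed = 0.433 × 755.6 = 327.2 mol = 1ξ₁ + 1ξ₂.
Selectivity: 2ξ₁ / (1ξ₂) = 1.16 → ξ₁ = 0.58 ξ₂.
Substitute: (1·0.58 + 1) ξ₂ = 327.2 → ξ₂ = 207.1 mol, ξ₁ = 120.1 mol.
Outlet amounts (n = n₀ + Σ ν·ξ):
  A: 755.6 − 1(120.1) − 1(207.1) = 428.4
  F: 702.5 − 1(120.1) − 1(207.1) = 375.3
  E: 0 + 2(120.1) = 240.2
  B: 0 + 1(207.1) = 207.1

ξ₂ = 207 mol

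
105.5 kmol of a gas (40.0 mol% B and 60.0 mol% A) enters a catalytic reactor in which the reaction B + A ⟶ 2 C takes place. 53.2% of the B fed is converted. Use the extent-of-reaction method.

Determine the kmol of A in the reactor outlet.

B reacted = 0.532 × 42.2 = 22.45 kmol; ν_B = −1, so ξ = 22.45/1 = 22.45 kmol.
Outlet amounts (n = n₀ + ν ξ):
  B: 42.2 − 1(22.45) = 19.75
  A: 63.3 − 1(22.45) = 40.85
  C: 0 + 2(22.45) = 44.9

40.8 kmol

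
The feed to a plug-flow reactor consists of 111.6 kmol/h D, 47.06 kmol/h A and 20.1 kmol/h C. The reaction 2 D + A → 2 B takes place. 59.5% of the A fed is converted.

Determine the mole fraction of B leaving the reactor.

A reacted = 0.595 × 47.06 = 28 kmol/h; ν_A = −1, so ξ = 28/1 = 28 kmol/h.
Outlet amounts (n = n₀ + ν ξ):
  D: 111.6 − 2(28) = 55.6
  A: 47.06 − 1(28) = 19.06
  B: 0 + 2(28) = 56
  C: 20.1 (inert)
Total out = 150.8 kmol/h; y_B = 56 / 150.8 = 0.3715.

0.371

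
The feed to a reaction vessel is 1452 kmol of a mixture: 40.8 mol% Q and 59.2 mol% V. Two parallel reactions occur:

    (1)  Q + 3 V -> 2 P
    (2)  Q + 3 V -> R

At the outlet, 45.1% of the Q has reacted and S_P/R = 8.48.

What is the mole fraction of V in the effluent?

0.067

Conversion of Q: Q consumed = 0.451 × 592.4 = 267.2 kmol = 1ξ₁ + 1ξ₂.
Selectivity: 2ξ₁ / (1ξ₂) = 8.48 → ξ₁ = 4.24 ξ₂.
Substitute: (1·4.24 + 1) ξ₂ = 267.2 → ξ₂ = 50.99 kmol, ξ₁ = 216.2 kmol.
Outlet amounts (n = n₀ + Σ ν·ξ):
  Q: 592.4 − 1(216.2) − 1(50.99) = 325.2
  V: 859.6 − 3(216.2) − 3(50.99) = 58.05
  P: 0 + 2(216.2) = 432.4
  R: 0 + 1(50.99) = 50.99
Total out = 866.7 kmol; y_V = 58.05 / 866.7 = 0.06698.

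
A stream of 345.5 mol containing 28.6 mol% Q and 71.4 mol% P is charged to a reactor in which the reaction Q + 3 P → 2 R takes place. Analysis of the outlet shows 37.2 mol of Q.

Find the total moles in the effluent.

222 mol

For Q: n = n₀ − 1ξ → 37.2 = 98.81 − 1ξ, giving ξ = 61.61 mol.
Outlet amounts (n = n₀ + ν ξ):
  Q: 98.81 − 1(61.61) = 37.2
  P: 246.7 − 3(61.61) = 61.85
  R: 0 + 2(61.61) = 123.2
Total out = 37.2 + 61.85 + 123.2 = 222.3 mol.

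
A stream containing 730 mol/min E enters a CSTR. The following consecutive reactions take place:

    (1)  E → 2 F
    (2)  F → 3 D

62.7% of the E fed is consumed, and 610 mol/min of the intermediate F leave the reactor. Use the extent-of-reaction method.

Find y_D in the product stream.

Conversion of E: E consumed = 1ξ₁ = 0.627 × 730 → ξ₁ = 457.7 mol/min.
F balance: n_F = 0 + 2ξ₁ − 1ξ₂ = 610 → ξ₂ = (2·457.7 − 610)/1 = 305.4 mol/min.
Outlet amounts (n = n₀ + Σ ν·ξ):
  E: 730 − 1(457.7) = 272.3
  F: 0 + 2(457.7) − 1(305.4) = 610
  D: 0 + 3(305.4) = 916.3
Total out = 1799 mol/min; y_D = 916.3 / 1799 = 0.5094.

0.509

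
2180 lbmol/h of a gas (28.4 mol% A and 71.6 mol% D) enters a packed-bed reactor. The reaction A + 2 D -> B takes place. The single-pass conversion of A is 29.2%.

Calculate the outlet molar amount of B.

181 lbmol/h

A reacted = 0.292 × 619.1 = 180.8 lbmol/h; ν_A = −1, so ξ = 180.8/1 = 180.8 lbmol/h.
Outlet amounts (n = n₀ + ν ξ):
  A: 619.1 − 1(180.8) = 438.3
  D: 1561 − 2(180.8) = 1199
  B: 0 + 1(180.8) = 180.8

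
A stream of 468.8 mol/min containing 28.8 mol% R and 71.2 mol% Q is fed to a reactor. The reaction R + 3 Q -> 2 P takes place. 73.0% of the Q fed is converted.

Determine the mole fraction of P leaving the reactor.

Q reacted = 0.73 × 333.8 = 243.7 mol/min; ν_Q = −3, so ξ = 243.7/3 = 81.22 mol/min.
Outlet amounts (n = n₀ + ν ξ):
  R: 135 − 1(81.22) = 53.79
  Q: 333.8 − 3(81.22) = 90.12
  P: 0 + 2(81.22) = 162.4
Total out = 306.4 mol/min; y_P = 162.4 / 306.4 = 0.5302.

0.53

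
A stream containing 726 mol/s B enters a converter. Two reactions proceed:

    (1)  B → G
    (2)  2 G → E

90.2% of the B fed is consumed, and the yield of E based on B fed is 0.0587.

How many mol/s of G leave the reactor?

Conversion of B: B consumed = 1ξ₁ = 0.902 × 726 → ξ₁ = 654.9 mol/s.
Yield of E: 1ξ₂ / 726 = 0.0587 → ξ₂ = 42.62 mol/s.
Outlet amounts (n = n₀ + Σ ν·ξ):
  B: 726 − 1(654.9) = 71.15
  G: 0 + 1(654.9) − 2(42.62) = 569.6
  E: 0 + 1(42.62) = 42.62

570 mol/s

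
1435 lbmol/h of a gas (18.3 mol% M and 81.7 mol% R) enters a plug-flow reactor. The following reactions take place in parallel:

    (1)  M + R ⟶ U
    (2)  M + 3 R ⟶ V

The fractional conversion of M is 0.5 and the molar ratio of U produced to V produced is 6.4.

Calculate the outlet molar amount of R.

1010 lbmol/h

Conversion of M: M consumed = 0.5 × 262.6 = 131.3 lbmol/h = 1ξ₁ + 1ξ₂.
Selectivity: 1ξ₁ / (1ξ₂) = 6.4 → ξ₁ = 6.4 ξ₂.
Substitute: (1·6.4 + 1) ξ₂ = 131.3 → ξ₂ = 17.74 lbmol/h, ξ₁ = 113.6 lbmol/h.
Outlet amounts (n = n₀ + Σ ν·ξ):
  M: 262.6 − 1(113.6) − 1(17.74) = 131.3
  R: 1172 − 1(113.6) − 3(17.74) = 1006
  U: 0 + 1(113.6) = 113.6
  V: 0 + 1(17.74) = 17.74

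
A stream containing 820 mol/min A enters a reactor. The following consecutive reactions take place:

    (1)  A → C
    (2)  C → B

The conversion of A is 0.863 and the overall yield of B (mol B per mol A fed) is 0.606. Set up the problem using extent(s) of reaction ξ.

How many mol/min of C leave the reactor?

211 mol/min

Conversion of A: A consumed = 1ξ₁ = 0.863 × 820 → ξ₁ = 707.7 mol/min.
Yield of B: 1ξ₂ / 820 = 0.606 → ξ₂ = 496.9 mol/min.
Outlet amounts (n = n₀ + Σ ν·ξ):
  A: 820 − 1(707.7) = 112.3
  C: 0 + 1(707.7) − 1(496.9) = 210.7
  B: 0 + 1(496.9) = 496.9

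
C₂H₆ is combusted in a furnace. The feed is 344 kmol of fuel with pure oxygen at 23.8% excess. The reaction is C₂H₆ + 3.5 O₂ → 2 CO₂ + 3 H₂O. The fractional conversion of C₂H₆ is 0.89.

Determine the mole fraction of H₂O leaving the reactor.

Stoichiometric O₂ = 3.5 × 344 = 1204 kmol; O₂ fed = 1204 × 1.238 = 1491 kmol.
Fuel reacted = 0.89 × 344 → ξ = 306.2 kmol.
Outlet (n = n₀ + ν ξ):
  C₂H₆: 344 − 1(306.2) = 37.84
  O₂: 1491 − 3.5(306.2) = 419
  CO₂: 0 + 2(306.2) = 612.3
  H₂O: 0 + 3(306.2) = 918.5
Total out = 1988 kmol; y_H₂O = 918.5 / 1988 = 0.4621.

0.462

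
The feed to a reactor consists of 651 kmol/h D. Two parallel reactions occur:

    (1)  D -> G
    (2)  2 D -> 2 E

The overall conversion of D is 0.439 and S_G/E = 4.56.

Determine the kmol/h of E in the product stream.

51.4 kmol/h

Conversion of D: D consumed = 0.439 × 651 = 285.8 kmol/h = 1ξ₁ + 2ξ₂.
Selectivity: 1ξ₁ / (2ξ₂) = 4.56 → ξ₁ = 9.12 ξ₂.
Substitute: (1·9.12 + 2) ξ₂ = 285.8 → ξ₂ = 25.7 kmol/h, ξ₁ = 234.4 kmol/h.
Outlet amounts (n = n₀ + Σ ν·ξ):
  D: 651 − 1(234.4) − 2(25.7) = 365.2
  G: 0 + 1(234.4) = 234.4
  E: 0 + 2(25.7) = 51.4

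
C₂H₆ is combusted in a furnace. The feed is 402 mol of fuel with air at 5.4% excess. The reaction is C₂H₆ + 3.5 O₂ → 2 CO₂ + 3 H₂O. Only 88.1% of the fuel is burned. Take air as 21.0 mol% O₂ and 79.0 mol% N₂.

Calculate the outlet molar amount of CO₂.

708 mol

Stoichiometric O₂ = 3.5 × 402 = 1407 mol; O₂ fed = 1407 × 1.054 = 1483 mol.
N₂ fed = 1483 × 79/21 = 5579 mol.
Fuel reacted = 0.881 × 402 → ξ = 354.2 mol.
Outlet (n = n₀ + ν ξ):
  C₂H₆: 402 − 1(354.2) = 47.84
  O₂: 1483 − 3.5(354.2) = 243.4
  N₂: 5579 (inert)
  CO₂: 0 + 2(354.2) = 708.3
  H₂O: 0 + 3(354.2) = 1062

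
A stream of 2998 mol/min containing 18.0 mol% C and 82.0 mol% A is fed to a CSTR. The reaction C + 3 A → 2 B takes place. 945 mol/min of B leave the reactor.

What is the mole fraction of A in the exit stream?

For B: n = n₀ + 2ξ → 945 = 0 + 2ξ, giving ξ = 472.5 mol/min.
Outlet amounts (n = n₀ + ν ξ):
  C: 539.6 − 1(472.5) = 67.14
  A: 2458 − 3(472.5) = 1041
  B: 0 + 2(472.5) = 945
Total out = 2053 mol/min; y_A = 1041 / 2053 = 0.507.

0.507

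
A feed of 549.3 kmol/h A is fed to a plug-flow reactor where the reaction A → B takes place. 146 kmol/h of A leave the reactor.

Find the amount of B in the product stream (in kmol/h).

For A: n = n₀ − 1ξ → 146 = 549.3 − 1ξ, giving ξ = 403.3 kmol/h.
Outlet amounts (n = n₀ + ν ξ):
  A: 549.3 − 1(403.3) = 146
  B: 0 + 1(403.3) = 403.3

403 kmol/h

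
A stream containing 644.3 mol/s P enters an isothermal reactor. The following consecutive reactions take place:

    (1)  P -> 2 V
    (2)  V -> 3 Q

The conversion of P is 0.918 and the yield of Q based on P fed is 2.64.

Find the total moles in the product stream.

2370 mol/s

Conversion of P: P consumed = 1ξ₁ = 0.918 × 644.3 → ξ₁ = 591.5 mol/s.
Yield of Q: 3ξ₂ / 644.3 = 2.64 → ξ₂ = 567 mol/s.
Outlet amounts (n = n₀ + Σ ν·ξ):
  P: 644.3 − 1(591.5) = 52.83
  V: 0 + 2(591.5) − 1(567) = 616
  Q: 0 + 3(567) = 1701
Total out = 52.83 + 616 + 1701 = 2370 mol/s.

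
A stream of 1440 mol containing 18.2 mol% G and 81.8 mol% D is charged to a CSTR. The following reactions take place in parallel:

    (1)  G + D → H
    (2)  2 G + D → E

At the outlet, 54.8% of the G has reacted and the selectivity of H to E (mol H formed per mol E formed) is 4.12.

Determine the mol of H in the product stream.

Conversion of G: G consumed = 0.548 × 262.1 = 143.6 mol = 1ξ₁ + 2ξ₂.
Selectivity: 1ξ₁ / (1ξ₂) = 4.12 → ξ₁ = 4.12 ξ₂.
Substitute: (1·4.12 + 2) ξ₂ = 143.6 → ξ₂ = 23.47 mol, ξ₁ = 96.69 mol.
Outlet amounts (n = n₀ + Σ ν·ξ):
  G: 262.1 − 1(96.69) − 2(23.47) = 118.5
  D: 1178 − 1(96.69) − 1(23.47) = 1058
  H: 0 + 1(96.69) = 96.69
  E: 0 + 1(23.47) = 23.47

96.7 mol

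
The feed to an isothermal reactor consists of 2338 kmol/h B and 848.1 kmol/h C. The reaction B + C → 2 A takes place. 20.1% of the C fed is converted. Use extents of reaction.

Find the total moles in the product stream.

C reacted = 0.201 × 848.1 = 170.5 kmol/h; ν_C = −1, so ξ = 170.5/1 = 170.5 kmol/h.
Outlet amounts (n = n₀ + ν ξ):
  B: 2338 − 1(170.5) = 2168
  C: 848.1 − 1(170.5) = 677.6
  A: 0 + 2(170.5) = 340.9
Total out = 2168 + 677.6 + 340.9 = 3186 kmol/h.

3190 kmol/h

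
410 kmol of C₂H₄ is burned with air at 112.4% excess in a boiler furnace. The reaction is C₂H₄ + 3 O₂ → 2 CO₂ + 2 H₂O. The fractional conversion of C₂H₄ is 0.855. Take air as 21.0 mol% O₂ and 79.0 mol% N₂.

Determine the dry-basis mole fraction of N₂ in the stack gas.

0.809

Stoichiometric O₂ = 3 × 410 = 1230 kmol; O₂ fed = 1230 × 2.124 = 2613 kmol.
N₂ fed = 2613 × 79/21 = 9828 kmol.
Fuel reacted = 0.855 × 410 → ξ = 350.6 kmol.
Outlet (n = n₀ + ν ξ):
  C₂H₄: 410 − 1(350.6) = 59.45
  O₂: 2613 − 3(350.6) = 1561
  N₂: 9828 (inert)
  CO₂: 0 + 2(350.6) = 701.1
  H₂O: 0 + 2(350.6) = 701.1
Dry total = 12150 kmol; y_N₂ (dry) = 9828 / 12150 = 0.8089.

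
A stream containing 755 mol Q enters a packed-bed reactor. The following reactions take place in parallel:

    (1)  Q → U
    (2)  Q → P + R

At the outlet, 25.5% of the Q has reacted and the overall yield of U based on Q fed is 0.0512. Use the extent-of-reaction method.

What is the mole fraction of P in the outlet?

Yield of U: 1ξ₁ / 755 = 0.0512 → ξ₁ = 38.66 mol.
Conversion of Q: 1ξ₁ + 1ξ₂ = 0.255 × 755 = 192.5 → ξ₂ = 153.9 mol.
Outlet amounts (n = n₀ + Σ ν·ξ):
  Q: 755 − 1(38.66) − 1(153.9) = 562.5
  U: 0 + 1(38.66) = 38.66
  P: 0 + 1(153.9) = 153.9
  R: 0 + 1(153.9) = 153.9
Total out = 908.9 mol; y_P = 153.9 / 908.9 = 0.1693.

0.169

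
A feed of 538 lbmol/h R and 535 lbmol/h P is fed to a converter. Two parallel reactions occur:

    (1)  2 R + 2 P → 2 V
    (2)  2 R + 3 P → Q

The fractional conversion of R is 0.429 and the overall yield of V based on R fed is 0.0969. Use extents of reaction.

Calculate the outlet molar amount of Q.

89.3 lbmol/h

Yield of V: 2ξ₁ / 538 = 0.0969 → ξ₁ = 26.07 lbmol/h.
Conversion of R: 2ξ₁ + 2ξ₂ = 0.429 × 538 = 230.8 → ξ₂ = 89.33 lbmol/h.
Outlet amounts (n = n₀ + Σ ν·ξ):
  R: 538 − 2(26.07) − 2(89.33) = 307.2
  P: 535 − 2(26.07) − 3(89.33) = 214.9
  V: 0 + 2(26.07) = 52.13
  Q: 0 + 1(89.33) = 89.33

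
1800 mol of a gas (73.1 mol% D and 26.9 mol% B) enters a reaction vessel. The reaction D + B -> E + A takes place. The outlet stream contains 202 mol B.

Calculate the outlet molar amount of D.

1030 mol

For B: n = n₀ − 1ξ → 202 = 484.2 − 1ξ, giving ξ = 282.2 mol.
Outlet amounts (n = n₀ + ν ξ):
  D: 1316 − 1(282.2) = 1034
  B: 484.2 − 1(282.2) = 202
  E: 0 + 1(282.2) = 282.2
  A: 0 + 1(282.2) = 282.2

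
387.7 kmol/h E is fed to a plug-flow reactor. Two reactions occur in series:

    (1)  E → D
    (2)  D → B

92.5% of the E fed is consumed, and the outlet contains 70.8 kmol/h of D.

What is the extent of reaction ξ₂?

ξ₂ = 288 kmol/h

Conversion of E: E consumed = 1ξ₁ = 0.925 × 387.7 → ξ₁ = 358.6 kmol/h.
D balance: n_D = 0 + 1ξ₁ − 1ξ₂ = 70.8 → ξ₂ = (1·358.6 − 70.8)/1 = 287.8 kmol/h.
Outlet amounts (n = n₀ + Σ ν·ξ):
  E: 387.7 − 1(358.6) = 29.08
  D: 0 + 1(358.6) − 1(287.8) = 70.8
  B: 0 + 1(287.8) = 287.8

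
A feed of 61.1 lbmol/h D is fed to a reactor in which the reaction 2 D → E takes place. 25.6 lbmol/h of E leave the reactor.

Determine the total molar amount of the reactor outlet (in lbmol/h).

For E: n = n₀ + 1ξ → 25.6 = 0 + 1ξ, giving ξ = 25.6 lbmol/h.
Outlet amounts (n = n₀ + ν ξ):
  D: 61.1 − 2(25.6) = 9.9
  E: 0 + 1(25.6) = 25.6
Total out = 9.9 + 25.6 = 35.5 lbmol/h.

35.5 lbmol/h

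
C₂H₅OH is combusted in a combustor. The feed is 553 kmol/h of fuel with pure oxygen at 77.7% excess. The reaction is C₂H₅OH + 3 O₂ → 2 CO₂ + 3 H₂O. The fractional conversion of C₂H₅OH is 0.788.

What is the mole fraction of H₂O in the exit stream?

Stoichiometric O₂ = 3 × 553 = 1659 kmol/h; O₂ fed = 1659 × 1.777 = 2948 kmol/h.
Fuel reacted = 0.788 × 553 → ξ = 435.8 kmol/h.
Outlet (n = n₀ + ν ξ):
  C₂H₅OH: 553 − 1(435.8) = 117.2
  O₂: 2948 − 3(435.8) = 1641
  CO₂: 0 + 2(435.8) = 871.5
  H₂O: 0 + 3(435.8) = 1307
Total out = 3937 kmol/h; y_H₂O = 1307 / 3937 = 0.3321.

0.332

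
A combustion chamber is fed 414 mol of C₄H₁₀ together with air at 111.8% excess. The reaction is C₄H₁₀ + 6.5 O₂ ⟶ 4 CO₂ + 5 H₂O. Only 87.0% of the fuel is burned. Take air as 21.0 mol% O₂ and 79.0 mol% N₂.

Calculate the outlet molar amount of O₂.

Stoichiometric O₂ = 6.5 × 414 = 2691 mol; O₂ fed = 2691 × 2.118 = 5700 mol.
N₂ fed = 5700 × 79/21 = 21440 mol.
Fuel reacted = 0.87 × 414 → ξ = 360.2 mol.
Outlet (n = n₀ + ν ξ):
  C₄H₁₀: 414 − 1(360.2) = 53.82
  O₂: 5700 − 6.5(360.2) = 3358
  N₂: 21440 (inert)
  CO₂: 0 + 4(360.2) = 1441
  H₂O: 0 + 5(360.2) = 1801

3360 mol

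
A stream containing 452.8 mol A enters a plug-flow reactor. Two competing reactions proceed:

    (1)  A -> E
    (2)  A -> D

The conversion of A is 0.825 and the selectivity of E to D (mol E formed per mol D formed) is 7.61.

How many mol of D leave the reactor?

Conversion of A: A consumed = 0.825 × 452.8 = 373.6 mol = 1ξ₁ + 1ξ₂.
Selectivity: 1ξ₁ / (1ξ₂) = 7.61 → ξ₁ = 7.61 ξ₂.
Substitute: (1·7.61 + 1) ξ₂ = 373.6 → ξ₂ = 43.39 mol, ξ₁ = 330.2 mol.
Outlet amounts (n = n₀ + Σ ν·ξ):
  A: 452.8 − 1(330.2) − 1(43.39) = 79.24
  E: 0 + 1(330.2) = 330.2
  D: 0 + 1(43.39) = 43.39

43.4 mol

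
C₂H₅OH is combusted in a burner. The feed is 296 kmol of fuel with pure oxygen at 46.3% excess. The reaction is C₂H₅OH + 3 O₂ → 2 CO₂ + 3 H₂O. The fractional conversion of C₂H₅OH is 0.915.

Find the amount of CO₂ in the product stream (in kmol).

Stoichiometric O₂ = 3 × 296 = 888 kmol; O₂ fed = 888 × 1.463 = 1299 kmol.
Fuel reacted = 0.915 × 296 → ξ = 270.8 kmol.
Outlet (n = n₀ + ν ξ):
  C₂H₅OH: 296 − 1(270.8) = 25.16
  O₂: 1299 − 3(270.8) = 486.6
  CO₂: 0 + 2(270.8) = 541.7
  H₂O: 0 + 3(270.8) = 812.5

542 kmol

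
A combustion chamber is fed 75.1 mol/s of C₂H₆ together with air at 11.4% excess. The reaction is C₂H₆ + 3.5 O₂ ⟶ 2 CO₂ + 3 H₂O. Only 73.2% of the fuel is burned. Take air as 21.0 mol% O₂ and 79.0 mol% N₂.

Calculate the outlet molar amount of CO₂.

Stoichiometric O₂ = 3.5 × 75.1 = 262.8 mol/s; O₂ fed = 262.8 × 1.114 = 292.8 mol/s.
N₂ fed = 292.8 × 79/21 = 1102 mol/s.
Fuel reacted = 0.732 × 75.1 → ξ = 54.97 mol/s.
Outlet (n = n₀ + ν ξ):
  C₂H₆: 75.1 − 1(54.97) = 20.13
  O₂: 292.8 − 3.5(54.97) = 100.4
  N₂: 1102 (inert)
  CO₂: 0 + 2(54.97) = 109.9
  H₂O: 0 + 3(54.97) = 164.9

110 mol/s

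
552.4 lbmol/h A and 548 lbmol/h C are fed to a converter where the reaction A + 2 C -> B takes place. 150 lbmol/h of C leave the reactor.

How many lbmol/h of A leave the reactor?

353 lbmol/h

For C: n = n₀ − 2ξ → 150 = 548 − 2ξ, giving ξ = 199 lbmol/h.
Outlet amounts (n = n₀ + ν ξ):
  A: 552.4 − 1(199) = 353.4
  C: 548 − 2(199) = 150
  B: 0 + 1(199) = 199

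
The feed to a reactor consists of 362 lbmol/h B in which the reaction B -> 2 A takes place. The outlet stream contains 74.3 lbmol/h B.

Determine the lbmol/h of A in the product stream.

575 lbmol/h

For B: n = n₀ − 1ξ → 74.3 = 362 − 1ξ, giving ξ = 287.7 lbmol/h.
Outlet amounts (n = n₀ + ν ξ):
  B: 362 − 1(287.7) = 74.3
  A: 0 + 2(287.7) = 575.4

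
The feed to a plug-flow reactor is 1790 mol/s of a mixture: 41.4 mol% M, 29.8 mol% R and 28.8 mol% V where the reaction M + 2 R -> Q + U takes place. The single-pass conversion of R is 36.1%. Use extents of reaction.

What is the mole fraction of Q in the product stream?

0.0568

R reacted = 0.361 × 533.4 = 192.6 mol/s; ν_R = −2, so ξ = 192.6/2 = 96.28 mol/s.
Outlet amounts (n = n₀ + ν ξ):
  M: 741.1 − 1(96.28) = 644.8
  R: 533.4 − 2(96.28) = 340.9
  Q: 0 + 1(96.28) = 96.28
  U: 0 + 1(96.28) = 96.28
  V: 515.5 (inert)
Total out = 1694 mol/s; y_Q = 96.28 / 1694 = 0.05685.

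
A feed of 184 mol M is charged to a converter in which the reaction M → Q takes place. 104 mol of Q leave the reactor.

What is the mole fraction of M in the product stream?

0.435

For Q: n = n₀ + 1ξ → 104 = 0 + 1ξ, giving ξ = 104 mol.
Outlet amounts (n = n₀ + ν ξ):
  M: 184 − 1(104) = 80
  Q: 0 + 1(104) = 104
Total out = 184 mol; y_M = 80 / 184 = 0.4348.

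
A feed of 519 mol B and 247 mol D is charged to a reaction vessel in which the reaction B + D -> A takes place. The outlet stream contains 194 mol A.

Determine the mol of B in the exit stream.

325 mol

For A: n = n₀ + 1ξ → 194 = 0 + 1ξ, giving ξ = 194 mol.
Outlet amounts (n = n₀ + ν ξ):
  B: 519 − 1(194) = 325
  D: 247 − 1(194) = 53
  A: 0 + 1(194) = 194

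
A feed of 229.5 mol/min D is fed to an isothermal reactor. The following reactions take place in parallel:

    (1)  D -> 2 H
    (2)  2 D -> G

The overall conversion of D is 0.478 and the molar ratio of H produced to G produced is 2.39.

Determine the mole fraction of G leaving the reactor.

0.145

Conversion of D: D consumed = 0.478 × 229.5 = 109.7 mol/min = 1ξ₁ + 2ξ₂.
Selectivity: 2ξ₁ / (1ξ₂) = 2.39 → ξ₁ = 1.195 ξ₂.
Substitute: (1·1.195 + 2) ξ₂ = 109.7 → ξ₂ = 34.34 mol/min, ξ₁ = 41.03 mol/min.
Outlet amounts (n = n₀ + Σ ν·ξ):
  D: 229.5 − 1(41.03) − 2(34.34) = 119.8
  H: 0 + 2(41.03) = 82.06
  G: 0 + 1(34.34) = 34.34
Total out = 236.2 mol/min; y_G = 34.34 / 236.2 = 0.1454.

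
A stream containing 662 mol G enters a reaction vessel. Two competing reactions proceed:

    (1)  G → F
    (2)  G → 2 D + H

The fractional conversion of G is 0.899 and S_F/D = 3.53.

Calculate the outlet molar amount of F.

521 mol

Conversion of G: G consumed = 0.899 × 662 = 595.1 mol = 1ξ₁ + 1ξ₂.
Selectivity: 1ξ₁ / (2ξ₂) = 3.53 → ξ₁ = 7.06 ξ₂.
Substitute: (1·7.06 + 1) ξ₂ = 595.1 → ξ₂ = 73.84 mol, ξ₁ = 521.3 mol.
Outlet amounts (n = n₀ + Σ ν·ξ):
  G: 662 − 1(521.3) − 1(73.84) = 66.86
  F: 0 + 1(521.3) = 521.3
  D: 0 + 2(73.84) = 147.7
  H: 0 + 1(73.84) = 73.84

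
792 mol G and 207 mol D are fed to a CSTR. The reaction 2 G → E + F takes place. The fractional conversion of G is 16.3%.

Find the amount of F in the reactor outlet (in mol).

G reacted = 0.163 × 792 = 129.1 mol; ν_G = −2, so ξ = 129.1/2 = 64.55 mol.
Outlet amounts (n = n₀ + ν ξ):
  G: 792 − 2(64.55) = 662.9
  E: 0 + 1(64.55) = 64.55
  F: 0 + 1(64.55) = 64.55
  D: 207 (inert)

64.5 mol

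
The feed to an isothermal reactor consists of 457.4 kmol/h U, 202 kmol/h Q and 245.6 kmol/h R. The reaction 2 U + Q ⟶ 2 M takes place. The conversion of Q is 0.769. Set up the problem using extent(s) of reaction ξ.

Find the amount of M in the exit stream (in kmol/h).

311 kmol/h

Q reacted = 0.769 × 202 = 155.3 kmol/h; ν_Q = −1, so ξ = 155.3/1 = 155.3 kmol/h.
Outlet amounts (n = n₀ + ν ξ):
  U: 457.4 − 2(155.3) = 146.7
  Q: 202 − 1(155.3) = 46.66
  M: 0 + 2(155.3) = 310.7
  R: 245.6 (inert)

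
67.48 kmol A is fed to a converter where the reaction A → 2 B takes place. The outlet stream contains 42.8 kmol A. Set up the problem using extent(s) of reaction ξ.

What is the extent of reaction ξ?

ξ = 24.7 kmol

For A: n = n₀ − 1ξ → 42.8 = 67.48 − 1ξ, giving ξ = 24.68 kmol.
Outlet amounts (n = n₀ + ν ξ):
  A: 67.48 − 1(24.68) = 42.8
  B: 0 + 2(24.68) = 49.36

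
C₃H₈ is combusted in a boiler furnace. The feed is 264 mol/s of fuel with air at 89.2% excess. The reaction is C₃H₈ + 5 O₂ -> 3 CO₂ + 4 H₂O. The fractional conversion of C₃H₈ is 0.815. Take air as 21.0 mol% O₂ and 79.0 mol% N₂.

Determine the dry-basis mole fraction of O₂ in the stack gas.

0.124

Stoichiometric O₂ = 5 × 264 = 1320 mol/s; O₂ fed = 1320 × 1.892 = 2497 mol/s.
N₂ fed = 2497 × 79/21 = 9395 mol/s.
Fuel reacted = 0.815 × 264 → ξ = 215.2 mol/s.
Outlet (n = n₀ + ν ξ):
  C₃H₈: 264 − 1(215.2) = 48.84
  O₂: 2497 − 5(215.2) = 1422
  N₂: 9395 (inert)
  CO₂: 0 + 3(215.2) = 645.5
  H₂O: 0 + 4(215.2) = 860.6
Dry total = 11510 mol/s; y_O₂ (dry) = 1422 / 11510 = 0.1235.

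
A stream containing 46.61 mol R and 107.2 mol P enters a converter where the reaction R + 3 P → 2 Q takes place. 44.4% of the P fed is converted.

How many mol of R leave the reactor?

30.7 mol

P reacted = 0.444 × 107.2 = 47.6 mol; ν_P = −3, so ξ = 47.6/3 = 15.87 mol.
Outlet amounts (n = n₀ + ν ξ):
  R: 46.61 − 1(15.87) = 30.74
  P: 107.2 − 3(15.87) = 59.6
  Q: 0 + 2(15.87) = 31.73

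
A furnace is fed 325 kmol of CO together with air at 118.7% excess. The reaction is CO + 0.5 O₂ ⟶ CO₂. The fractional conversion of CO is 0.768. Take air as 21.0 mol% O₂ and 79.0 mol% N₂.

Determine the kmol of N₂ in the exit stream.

1340 kmol

Stoichiometric O₂ = 0.5 × 325 = 162.5 kmol; O₂ fed = 162.5 × 2.187 = 355.4 kmol.
N₂ fed = 355.4 × 79/21 = 1337 kmol.
Fuel reacted = 0.768 × 325 → ξ = 249.6 kmol.
Outlet (n = n₀ + ν ξ):
  CO: 325 − 1(249.6) = 75.4
  O₂: 355.4 − 0.5(249.6) = 230.6
  N₂: 1337 (inert)
  CO₂: 0 + 1(249.6) = 249.6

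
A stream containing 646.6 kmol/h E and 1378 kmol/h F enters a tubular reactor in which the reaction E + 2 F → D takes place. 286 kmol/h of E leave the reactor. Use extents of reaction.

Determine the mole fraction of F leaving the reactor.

0.504

For E: n = n₀ − 1ξ → 286 = 646.6 − 1ξ, giving ξ = 360.6 kmol/h.
Outlet amounts (n = n₀ + ν ξ):
  E: 646.6 − 1(360.6) = 286
  F: 1378 − 2(360.6) = 656.8
  D: 0 + 1(360.6) = 360.6
Total out = 1303 kmol/h; y_F = 656.8 / 1303 = 0.5039.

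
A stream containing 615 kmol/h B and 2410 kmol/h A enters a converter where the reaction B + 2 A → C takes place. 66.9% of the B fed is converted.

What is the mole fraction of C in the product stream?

0.187

B reacted = 0.669 × 615 = 411.4 kmol/h; ν_B = −1, so ξ = 411.4/1 = 411.4 kmol/h.
Outlet amounts (n = n₀ + ν ξ):
  B: 615 − 1(411.4) = 203.6
  A: 2410 − 2(411.4) = 1587
  C: 0 + 1(411.4) = 411.4
Total out = 2202 kmol/h; y_C = 411.4 / 2202 = 0.1868.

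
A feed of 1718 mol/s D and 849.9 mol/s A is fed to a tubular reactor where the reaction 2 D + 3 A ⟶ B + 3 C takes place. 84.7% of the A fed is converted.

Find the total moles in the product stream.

A reacted = 0.847 × 849.9 = 719.9 mol/s; ν_A = −3, so ξ = 719.9/3 = 240 mol/s.
Outlet amounts (n = n₀ + ν ξ):
  D: 1718 − 2(240) = 1238
  A: 849.9 − 3(240) = 130
  B: 0 + 1(240) = 240
  C: 0 + 3(240) = 719.9
Total out = 1238 + 130 + 240 + 719.9 = 2328 mol/s.

2330 mol/s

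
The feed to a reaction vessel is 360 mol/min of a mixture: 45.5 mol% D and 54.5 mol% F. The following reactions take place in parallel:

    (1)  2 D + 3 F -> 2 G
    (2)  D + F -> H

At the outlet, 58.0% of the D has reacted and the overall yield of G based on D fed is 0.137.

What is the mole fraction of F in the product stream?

Yield of G: 2ξ₁ / 163.8 = 0.137 → ξ₁ = 11.22 mol/min.
Conversion of D: 2ξ₁ + 1ξ₂ = 0.58 × 163.8 = 95 → ξ₂ = 72.56 mol/min.
Outlet amounts (n = n₀ + Σ ν·ξ):
  D: 163.8 − 2(11.22) − 1(72.56) = 68.8
  F: 196.2 − 3(11.22) − 1(72.56) = 89.98
  G: 0 + 2(11.22) = 22.44
  H: 0 + 1(72.56) = 72.56
Total out = 253.8 mol/min; y_F = 89.98 / 253.8 = 0.3545.

0.355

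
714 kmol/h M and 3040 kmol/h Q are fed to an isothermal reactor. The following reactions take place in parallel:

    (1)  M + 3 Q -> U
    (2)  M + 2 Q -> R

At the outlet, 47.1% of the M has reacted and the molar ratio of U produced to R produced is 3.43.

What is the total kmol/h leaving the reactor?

2820 kmol/h

Conversion of M: M consumed = 0.471 × 714 = 336.3 kmol/h = 1ξ₁ + 1ξ₂.
Selectivity: 1ξ₁ / (1ξ₂) = 3.43 → ξ₁ = 3.43 ξ₂.
Substitute: (1·3.43 + 1) ξ₂ = 336.3 → ξ₂ = 75.91 kmol/h, ξ₁ = 260.4 kmol/h.
Outlet amounts (n = n₀ + Σ ν·ξ):
  M: 714 − 1(260.4) − 1(75.91) = 377.7
  Q: 3040 − 3(260.4) − 2(75.91) = 2107
  U: 0 + 1(260.4) = 260.4
  R: 0 + 1(75.91) = 75.91
Total out = 377.7 + 2107 + 260.4 + 75.91 = 2821 kmol/h.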